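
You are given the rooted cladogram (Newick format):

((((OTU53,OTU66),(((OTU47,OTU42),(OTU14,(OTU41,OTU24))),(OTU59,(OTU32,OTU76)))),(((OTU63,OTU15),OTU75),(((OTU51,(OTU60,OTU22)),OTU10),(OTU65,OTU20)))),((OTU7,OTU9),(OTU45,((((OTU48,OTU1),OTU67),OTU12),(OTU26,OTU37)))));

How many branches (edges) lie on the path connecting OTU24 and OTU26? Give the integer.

The MRCA of OTU24 and OTU26 is the root of the tree.
From OTU24 up to that node: 7 branches. From OTU26 up to the same node: 5 branches. Total: 7 + 5 = 12.

12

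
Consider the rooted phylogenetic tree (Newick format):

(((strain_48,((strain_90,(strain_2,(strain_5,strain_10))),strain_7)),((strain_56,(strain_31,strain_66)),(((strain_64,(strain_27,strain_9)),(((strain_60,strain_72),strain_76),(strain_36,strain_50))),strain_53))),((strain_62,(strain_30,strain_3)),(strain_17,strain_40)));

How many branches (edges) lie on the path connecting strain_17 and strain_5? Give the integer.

10

The MRCA of strain_17 and strain_5 is the root of the tree.
From strain_17 up to that node: 3 branches. From strain_5 up to the same node: 7 branches. Total: 3 + 7 = 10.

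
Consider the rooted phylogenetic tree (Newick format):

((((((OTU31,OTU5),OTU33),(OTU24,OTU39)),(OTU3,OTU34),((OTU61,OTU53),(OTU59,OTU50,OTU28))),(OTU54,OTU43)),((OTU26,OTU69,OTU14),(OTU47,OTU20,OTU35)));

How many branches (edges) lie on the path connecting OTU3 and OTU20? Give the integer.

The MRCA of OTU3 and OTU20 is the root of the tree.
From OTU3 up to that node: 4 branches. From OTU20 up to the same node: 3 branches. Total: 4 + 3 = 7.

7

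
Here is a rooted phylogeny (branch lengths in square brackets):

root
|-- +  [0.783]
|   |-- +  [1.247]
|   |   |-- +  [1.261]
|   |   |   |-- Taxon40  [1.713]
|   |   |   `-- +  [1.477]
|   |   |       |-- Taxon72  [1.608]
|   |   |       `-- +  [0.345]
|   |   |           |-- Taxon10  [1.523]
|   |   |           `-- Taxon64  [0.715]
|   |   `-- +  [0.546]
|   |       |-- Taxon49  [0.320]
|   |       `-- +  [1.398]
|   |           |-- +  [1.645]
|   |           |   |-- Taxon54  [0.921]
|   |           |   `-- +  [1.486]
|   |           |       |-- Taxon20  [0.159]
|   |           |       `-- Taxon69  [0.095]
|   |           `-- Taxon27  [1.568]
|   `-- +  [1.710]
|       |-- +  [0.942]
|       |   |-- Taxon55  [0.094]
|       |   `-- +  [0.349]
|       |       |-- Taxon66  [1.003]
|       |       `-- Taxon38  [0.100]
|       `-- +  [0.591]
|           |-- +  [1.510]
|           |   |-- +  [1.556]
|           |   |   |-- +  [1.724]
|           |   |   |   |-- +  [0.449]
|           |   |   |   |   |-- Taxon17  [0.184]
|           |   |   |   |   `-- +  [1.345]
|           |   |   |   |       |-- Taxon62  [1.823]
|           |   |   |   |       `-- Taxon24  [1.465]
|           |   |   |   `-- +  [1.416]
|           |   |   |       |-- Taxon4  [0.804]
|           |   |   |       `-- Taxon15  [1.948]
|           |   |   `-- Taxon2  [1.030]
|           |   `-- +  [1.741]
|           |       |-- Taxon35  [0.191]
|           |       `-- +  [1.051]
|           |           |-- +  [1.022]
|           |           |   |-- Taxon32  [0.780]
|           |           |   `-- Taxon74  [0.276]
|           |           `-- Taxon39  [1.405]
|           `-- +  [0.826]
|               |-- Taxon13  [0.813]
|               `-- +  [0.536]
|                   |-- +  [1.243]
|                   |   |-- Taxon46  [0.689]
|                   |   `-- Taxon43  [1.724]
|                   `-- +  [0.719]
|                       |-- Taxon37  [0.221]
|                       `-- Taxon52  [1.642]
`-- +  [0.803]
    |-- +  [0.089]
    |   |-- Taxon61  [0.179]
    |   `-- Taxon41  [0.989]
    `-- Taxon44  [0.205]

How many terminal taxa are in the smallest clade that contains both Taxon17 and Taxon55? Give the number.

18

The MRCA of Taxon17 and Taxon55 is the node subtending ((Taxon55,(Taxon66,Taxon38)),(((((Taxon17,(Taxon62,Taxon24)),(Taxon4,Taxon15)),Taxon2),(Taxon35,((Taxon32,Taxon74),Taxon39))),(Taxon13,((Taxon46,Taxon43),(Taxon37,Taxon52))))).
That clade contains 18 terminal taxa: Taxon13, Taxon15, Taxon17, Taxon2, Taxon24, Taxon32, Taxon35, Taxon37, Taxon38, Taxon39, Taxon4, Taxon43, Taxon46, Taxon52, Taxon55, Taxon62, Taxon66, Taxon74.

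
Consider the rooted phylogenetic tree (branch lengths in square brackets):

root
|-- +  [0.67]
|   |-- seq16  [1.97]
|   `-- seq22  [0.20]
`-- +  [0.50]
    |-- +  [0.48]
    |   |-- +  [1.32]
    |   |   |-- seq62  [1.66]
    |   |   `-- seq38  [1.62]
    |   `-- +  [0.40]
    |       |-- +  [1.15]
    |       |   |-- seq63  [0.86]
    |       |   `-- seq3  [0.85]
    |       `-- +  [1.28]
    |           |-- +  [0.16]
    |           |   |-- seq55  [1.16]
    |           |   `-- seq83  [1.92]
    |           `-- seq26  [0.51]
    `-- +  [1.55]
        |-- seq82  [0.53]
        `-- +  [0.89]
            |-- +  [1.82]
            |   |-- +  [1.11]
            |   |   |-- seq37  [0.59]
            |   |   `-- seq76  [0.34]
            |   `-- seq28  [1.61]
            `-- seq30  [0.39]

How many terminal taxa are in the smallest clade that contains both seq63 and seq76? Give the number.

12

The MRCA of seq63 and seq76 is the node subtending (((seq62,seq38),((seq63,seq3),((seq55,seq83),seq26))),(seq82,(((seq37,seq76),seq28),seq30))).
That clade contains 12 terminal taxa: seq26, seq28, seq3, seq30, seq37, seq38, seq55, seq62, seq63, seq76, seq82, seq83.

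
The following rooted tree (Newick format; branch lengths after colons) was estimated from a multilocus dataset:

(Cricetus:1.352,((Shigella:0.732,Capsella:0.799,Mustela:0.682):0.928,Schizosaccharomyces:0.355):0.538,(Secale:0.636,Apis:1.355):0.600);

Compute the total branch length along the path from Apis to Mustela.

4.103

The path runs Apis → … → MRCA → … → Mustela; the MRCA is the root of the tree.
Branch lengths along that path: 1.355 + 0.600 + 0.538 + 0.928 + 0.682 = 4.103.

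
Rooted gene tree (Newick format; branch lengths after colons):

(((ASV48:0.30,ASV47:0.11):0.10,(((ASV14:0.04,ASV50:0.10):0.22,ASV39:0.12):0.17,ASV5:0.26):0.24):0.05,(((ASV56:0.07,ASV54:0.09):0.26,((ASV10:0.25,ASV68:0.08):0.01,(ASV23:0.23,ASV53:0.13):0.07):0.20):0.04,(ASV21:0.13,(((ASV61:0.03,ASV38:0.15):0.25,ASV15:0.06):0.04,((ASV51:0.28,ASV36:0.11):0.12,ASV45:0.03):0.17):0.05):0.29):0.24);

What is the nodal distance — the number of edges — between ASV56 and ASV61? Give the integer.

8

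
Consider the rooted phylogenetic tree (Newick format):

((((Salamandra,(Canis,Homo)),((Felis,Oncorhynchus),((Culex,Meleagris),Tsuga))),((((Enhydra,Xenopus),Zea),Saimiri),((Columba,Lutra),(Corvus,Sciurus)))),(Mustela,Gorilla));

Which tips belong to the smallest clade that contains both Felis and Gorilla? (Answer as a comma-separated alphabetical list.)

Canis, Columba, Corvus, Culex, Enhydra, Felis, Gorilla, Homo, Lutra, Meleagris, Mustela, Oncorhynchus, Saimiri, Salamandra, Sciurus, Tsuga, Xenopus, Zea

Tracing Felis: it sits inside (Felis,Oncorhynchus).
Tracing Gorilla: it sits inside (Mustela,Gorilla).
The smallest clade enclosing both is the whole tree (their MRCA is the root), so the answer is all 18 tips in alphabetical order.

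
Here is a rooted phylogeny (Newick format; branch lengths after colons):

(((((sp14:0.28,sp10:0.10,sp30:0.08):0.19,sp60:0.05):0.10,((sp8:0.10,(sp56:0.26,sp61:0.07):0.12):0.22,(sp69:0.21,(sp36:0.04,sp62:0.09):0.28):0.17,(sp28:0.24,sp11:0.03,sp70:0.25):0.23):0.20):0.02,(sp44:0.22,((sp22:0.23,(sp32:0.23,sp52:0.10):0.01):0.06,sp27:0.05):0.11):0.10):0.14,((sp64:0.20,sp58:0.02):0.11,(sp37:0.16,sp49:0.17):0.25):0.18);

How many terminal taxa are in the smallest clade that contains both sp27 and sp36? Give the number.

The MRCA of sp27 and sp36 is the node subtending ((((sp14,sp10,sp30),sp60),((sp8,(sp56,sp61)),(sp69,(sp36,sp62)),(sp28,sp11,sp70))),(sp44,((sp22,(sp32,sp52)),sp27))).
That clade contains 18 terminal taxa: sp10, sp11, sp14, sp22, sp27, sp28, sp30, sp32, sp36, sp44, sp52, sp56, sp60, sp61, sp62, sp69, sp70, sp8.

18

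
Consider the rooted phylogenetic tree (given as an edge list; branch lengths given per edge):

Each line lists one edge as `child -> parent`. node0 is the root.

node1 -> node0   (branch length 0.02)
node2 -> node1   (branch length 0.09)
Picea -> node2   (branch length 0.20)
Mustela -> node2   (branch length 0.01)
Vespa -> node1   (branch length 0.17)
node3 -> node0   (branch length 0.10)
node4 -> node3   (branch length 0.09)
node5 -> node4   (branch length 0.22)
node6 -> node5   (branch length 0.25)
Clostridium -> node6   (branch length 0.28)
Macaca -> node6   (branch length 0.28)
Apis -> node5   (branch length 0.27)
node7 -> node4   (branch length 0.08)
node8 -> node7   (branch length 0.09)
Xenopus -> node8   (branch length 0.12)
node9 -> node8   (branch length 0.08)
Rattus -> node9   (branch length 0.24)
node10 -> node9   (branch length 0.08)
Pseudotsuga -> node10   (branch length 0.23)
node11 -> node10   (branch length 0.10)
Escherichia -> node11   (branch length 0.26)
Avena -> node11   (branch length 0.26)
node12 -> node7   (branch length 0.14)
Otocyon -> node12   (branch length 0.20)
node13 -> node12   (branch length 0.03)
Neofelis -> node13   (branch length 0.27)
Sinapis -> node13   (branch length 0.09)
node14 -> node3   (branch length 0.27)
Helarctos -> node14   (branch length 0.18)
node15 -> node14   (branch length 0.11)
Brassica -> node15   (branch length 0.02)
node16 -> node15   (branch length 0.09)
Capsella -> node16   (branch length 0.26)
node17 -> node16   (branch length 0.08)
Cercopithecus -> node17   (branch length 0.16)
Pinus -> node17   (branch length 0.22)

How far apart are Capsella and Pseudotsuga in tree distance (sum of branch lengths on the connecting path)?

The path runs Capsella → … → MRCA → … → Pseudotsuga; the MRCA is the node subtending ((((Clostridium,Macaca),Apis),((Xenopus,(Rattus,(Pseudotsuga,(Escherichia,Avena)))),(Otocyon,(Neofelis,Sinapis)))),(Helarctos,(Brassica,(Capsella,(Cercopithecus,Pinus))))).
Branch lengths along that path: 0.26 + 0.09 + 0.11 + 0.27 + 0.09 + 0.08 + 0.09 + 0.08 + 0.08 + 0.23 = 1.38.

1.38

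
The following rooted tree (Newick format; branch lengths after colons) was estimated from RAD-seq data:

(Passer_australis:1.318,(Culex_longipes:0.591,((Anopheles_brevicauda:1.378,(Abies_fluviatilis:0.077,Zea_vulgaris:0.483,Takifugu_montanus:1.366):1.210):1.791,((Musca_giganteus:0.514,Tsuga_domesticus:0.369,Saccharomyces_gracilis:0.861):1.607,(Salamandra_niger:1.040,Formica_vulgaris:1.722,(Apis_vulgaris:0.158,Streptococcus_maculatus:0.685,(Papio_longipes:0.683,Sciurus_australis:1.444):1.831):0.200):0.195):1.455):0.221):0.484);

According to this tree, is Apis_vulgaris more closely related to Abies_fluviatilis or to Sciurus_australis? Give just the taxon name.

Sciurus_australis

The MRCA of Apis_vulgaris and Sciurus_australis subtends (Apis_vulgaris,Streptococcus_maculatus,(Papio_longipes,Sciurus_australis)) (4 taxa).
The MRCA of Apis_vulgaris and Abies_fluviatilis subtends ((Anopheles_brevicauda,(Abies_fluviatilis,Zea_vulgaris,Takifugu_montanus)),((Musca_giganteus,Tsuga_domesticus,Saccharomyces_gracilis),(Salamandra_niger,Formica_vulgaris,(Apis_vulgaris,Streptococcus_maculatus,(Papio_longipes,Sciurus_australis))))) (13 taxa).
The first is nested inside the second, so Apis_vulgaris shares a more recent common ancestor with Sciurus_australis.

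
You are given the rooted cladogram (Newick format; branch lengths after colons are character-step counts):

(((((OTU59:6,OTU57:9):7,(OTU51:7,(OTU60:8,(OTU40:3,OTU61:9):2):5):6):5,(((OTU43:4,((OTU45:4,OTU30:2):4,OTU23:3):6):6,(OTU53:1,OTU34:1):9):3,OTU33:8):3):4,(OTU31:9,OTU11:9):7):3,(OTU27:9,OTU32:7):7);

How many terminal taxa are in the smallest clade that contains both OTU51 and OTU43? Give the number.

13

The MRCA of OTU51 and OTU43 is the node subtending (((OTU59,OTU57),(OTU51,(OTU60,(OTU40,OTU61)))),(((OTU43,((OTU45,OTU30),OTU23)),(OTU53,OTU34)),OTU33)).
That clade contains 13 terminal taxa: OTU23, OTU30, OTU33, OTU34, OTU40, OTU43, OTU45, OTU51, OTU53, OTU57, OTU59, OTU60, OTU61.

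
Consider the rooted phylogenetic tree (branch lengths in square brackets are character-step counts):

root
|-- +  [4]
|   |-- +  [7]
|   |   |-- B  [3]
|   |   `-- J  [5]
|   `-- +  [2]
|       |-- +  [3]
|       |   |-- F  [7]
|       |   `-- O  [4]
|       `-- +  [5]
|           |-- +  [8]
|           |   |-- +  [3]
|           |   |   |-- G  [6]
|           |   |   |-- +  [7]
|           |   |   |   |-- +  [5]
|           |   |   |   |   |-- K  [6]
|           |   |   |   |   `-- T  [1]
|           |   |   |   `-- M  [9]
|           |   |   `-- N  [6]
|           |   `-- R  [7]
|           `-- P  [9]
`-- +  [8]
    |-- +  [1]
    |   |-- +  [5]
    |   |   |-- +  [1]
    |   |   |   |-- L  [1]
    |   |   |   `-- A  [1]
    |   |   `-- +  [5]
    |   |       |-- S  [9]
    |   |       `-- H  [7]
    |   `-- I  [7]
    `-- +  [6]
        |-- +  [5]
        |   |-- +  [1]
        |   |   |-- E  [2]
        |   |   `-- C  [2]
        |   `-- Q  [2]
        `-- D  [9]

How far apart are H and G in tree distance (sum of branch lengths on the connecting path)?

54

The path runs H → … → MRCA → … → G; the MRCA is the root of the tree.
Branch lengths along that path: 7 + 5 + 5 + 1 + 8 + 4 + 2 + 5 + 8 + 3 + 6 = 54.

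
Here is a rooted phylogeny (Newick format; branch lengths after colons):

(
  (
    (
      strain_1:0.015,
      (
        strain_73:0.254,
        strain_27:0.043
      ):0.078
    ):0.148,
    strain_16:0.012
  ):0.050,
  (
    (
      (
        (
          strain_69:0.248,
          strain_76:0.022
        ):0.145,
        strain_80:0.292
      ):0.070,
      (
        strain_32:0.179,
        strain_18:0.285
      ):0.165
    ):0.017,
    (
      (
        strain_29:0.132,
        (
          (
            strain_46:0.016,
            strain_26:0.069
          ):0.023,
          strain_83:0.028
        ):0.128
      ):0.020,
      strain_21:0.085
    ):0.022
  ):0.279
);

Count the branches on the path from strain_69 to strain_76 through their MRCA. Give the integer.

2

The MRCA of strain_69 and strain_76 is the node subtending (strain_69,strain_76).
From strain_69 up to that node: 1 branch. From strain_76 up to the same node: 1 branch. Total: 1 + 1 = 2.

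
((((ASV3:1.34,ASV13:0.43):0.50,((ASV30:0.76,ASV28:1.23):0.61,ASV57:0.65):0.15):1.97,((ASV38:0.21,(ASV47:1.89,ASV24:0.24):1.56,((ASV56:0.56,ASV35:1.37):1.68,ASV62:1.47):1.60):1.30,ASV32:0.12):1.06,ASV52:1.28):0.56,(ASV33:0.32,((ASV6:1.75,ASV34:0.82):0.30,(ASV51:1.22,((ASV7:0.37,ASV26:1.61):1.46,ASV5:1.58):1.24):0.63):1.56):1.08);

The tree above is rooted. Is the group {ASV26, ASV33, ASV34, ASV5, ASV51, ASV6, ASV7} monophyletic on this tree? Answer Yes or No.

Yes

The most recent common ancestor of these taxa subtends (ASV33,((ASV6,ASV34),(ASV51,((ASV7,ASV26),ASV5)))).
That clade has exactly 7 tips — every listed taxon and nothing else — so the group is monophyletic.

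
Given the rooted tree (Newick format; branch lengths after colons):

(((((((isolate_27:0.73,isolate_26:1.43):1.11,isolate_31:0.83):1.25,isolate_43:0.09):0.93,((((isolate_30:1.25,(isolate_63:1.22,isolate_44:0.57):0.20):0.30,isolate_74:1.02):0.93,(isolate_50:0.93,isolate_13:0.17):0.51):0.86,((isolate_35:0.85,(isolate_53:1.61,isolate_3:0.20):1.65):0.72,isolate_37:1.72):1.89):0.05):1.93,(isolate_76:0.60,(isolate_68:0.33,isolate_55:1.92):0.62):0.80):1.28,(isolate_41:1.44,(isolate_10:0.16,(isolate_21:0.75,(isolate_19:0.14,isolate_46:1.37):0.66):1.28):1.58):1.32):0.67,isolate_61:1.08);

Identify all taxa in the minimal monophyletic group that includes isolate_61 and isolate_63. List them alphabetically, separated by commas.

isolate_10, isolate_13, isolate_19, isolate_21, isolate_26, isolate_27, isolate_3, isolate_30, isolate_31, isolate_35, isolate_37, isolate_41, isolate_43, isolate_44, isolate_46, isolate_50, isolate_53, isolate_55, isolate_61, isolate_63, isolate_68, isolate_74, isolate_76

Tracing isolate_61: it attaches directly to the root.
Tracing isolate_63: it sits inside (isolate_63,isolate_44).
The smallest clade enclosing both is the whole tree (their MRCA is the root), so the answer is all 23 tips in alphabetical order.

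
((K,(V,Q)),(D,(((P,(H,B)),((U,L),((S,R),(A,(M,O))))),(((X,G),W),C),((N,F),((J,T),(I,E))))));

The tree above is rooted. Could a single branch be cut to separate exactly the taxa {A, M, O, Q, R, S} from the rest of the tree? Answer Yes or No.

No

The MRCA of the listed taxa is the root, so the smallest clade containing them is the whole tree.
That clade also contains B, C, D, E, F, G, H, I, J, K, L, N, P, T, U, V, W, X, which are not in the proposed group, so the group is not monophyletic.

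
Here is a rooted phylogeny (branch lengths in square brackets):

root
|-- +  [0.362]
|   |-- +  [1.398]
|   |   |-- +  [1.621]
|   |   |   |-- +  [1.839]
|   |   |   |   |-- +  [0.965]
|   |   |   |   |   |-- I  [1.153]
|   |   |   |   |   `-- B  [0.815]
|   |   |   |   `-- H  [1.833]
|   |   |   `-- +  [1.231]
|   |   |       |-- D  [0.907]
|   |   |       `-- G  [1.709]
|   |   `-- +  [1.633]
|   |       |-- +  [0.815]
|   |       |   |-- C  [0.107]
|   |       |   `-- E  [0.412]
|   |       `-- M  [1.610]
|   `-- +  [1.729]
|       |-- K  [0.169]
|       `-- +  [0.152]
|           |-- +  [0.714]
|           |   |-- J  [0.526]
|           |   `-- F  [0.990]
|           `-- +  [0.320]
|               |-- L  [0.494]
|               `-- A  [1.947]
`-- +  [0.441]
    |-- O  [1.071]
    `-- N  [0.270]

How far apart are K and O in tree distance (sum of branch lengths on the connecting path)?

The path runs K → … → MRCA → … → O; the MRCA is the root of the tree.
Branch lengths along that path: 0.169 + 1.729 + 0.362 + 0.441 + 1.071 = 3.772.

3.772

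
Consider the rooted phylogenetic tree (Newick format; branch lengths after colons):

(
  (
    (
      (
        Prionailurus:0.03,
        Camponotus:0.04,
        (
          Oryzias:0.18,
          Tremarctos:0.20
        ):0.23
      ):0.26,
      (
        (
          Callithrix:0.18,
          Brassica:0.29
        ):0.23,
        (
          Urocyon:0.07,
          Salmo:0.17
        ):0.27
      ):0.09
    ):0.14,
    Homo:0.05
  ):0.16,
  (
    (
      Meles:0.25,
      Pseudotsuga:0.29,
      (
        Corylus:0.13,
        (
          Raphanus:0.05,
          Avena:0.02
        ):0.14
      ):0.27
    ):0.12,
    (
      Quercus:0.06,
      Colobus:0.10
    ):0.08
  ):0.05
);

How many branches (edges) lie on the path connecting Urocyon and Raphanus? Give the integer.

10

The MRCA of Urocyon and Raphanus is the root of the tree.
From Urocyon up to that node: 5 branches. From Raphanus up to the same node: 5 branches. Total: 5 + 5 = 10.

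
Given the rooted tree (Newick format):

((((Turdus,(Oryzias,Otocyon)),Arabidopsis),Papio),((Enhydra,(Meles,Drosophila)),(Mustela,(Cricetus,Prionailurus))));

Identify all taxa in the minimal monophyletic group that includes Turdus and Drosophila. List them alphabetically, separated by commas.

Tracing Turdus: it sits inside (Turdus,(Oryzias,Otocyon)).
Tracing Drosophila: it sits inside (Meles,Drosophila).
The smallest clade enclosing both is the whole tree (their MRCA is the root), so the answer is all 11 tips in alphabetical order.

Arabidopsis, Cricetus, Drosophila, Enhydra, Meles, Mustela, Oryzias, Otocyon, Papio, Prionailurus, Turdus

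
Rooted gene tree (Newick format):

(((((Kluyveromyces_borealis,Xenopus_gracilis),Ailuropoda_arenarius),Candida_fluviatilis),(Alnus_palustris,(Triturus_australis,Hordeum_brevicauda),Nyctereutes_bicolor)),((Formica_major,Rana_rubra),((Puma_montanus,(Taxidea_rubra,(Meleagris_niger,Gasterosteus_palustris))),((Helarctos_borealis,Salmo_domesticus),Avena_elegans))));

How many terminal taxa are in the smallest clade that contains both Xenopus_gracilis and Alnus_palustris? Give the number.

The MRCA of Xenopus_gracilis and Alnus_palustris is the node subtending ((((Kluyveromyces_borealis,Xenopus_gracilis),Ailuropoda_arenarius),Candida_fluviatilis),(Alnus_palustris,(Triturus_australis,Hordeum_brevicauda),Nyctereutes_bicolor)).
That clade contains 8 terminal taxa: Ailuropoda_arenarius, Alnus_palustris, Candida_fluviatilis, Hordeum_brevicauda, Kluyveromyces_borealis, Nyctereutes_bicolor, Triturus_australis, Xenopus_gracilis.

8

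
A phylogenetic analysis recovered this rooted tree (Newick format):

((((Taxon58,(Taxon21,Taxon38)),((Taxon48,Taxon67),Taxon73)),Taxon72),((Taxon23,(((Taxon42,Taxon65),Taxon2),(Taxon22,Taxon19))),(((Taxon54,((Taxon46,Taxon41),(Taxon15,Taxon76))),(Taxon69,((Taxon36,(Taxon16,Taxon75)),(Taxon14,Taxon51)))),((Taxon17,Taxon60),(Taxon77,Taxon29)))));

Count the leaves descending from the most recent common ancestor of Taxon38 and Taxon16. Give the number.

28

The MRCA of Taxon38 and Taxon16 is the root, so the clade is the entire tree.
That clade contains 28 terminal taxa: Taxon14, Taxon15, Taxon16, Taxon17, Taxon19, Taxon2, Taxon21, Taxon22, Taxon23, Taxon29, Taxon36, Taxon38, Taxon41, Taxon42, Taxon46, Taxon48, Taxon51, Taxon54, Taxon58, Taxon60, Taxon65, Taxon67, Taxon69, Taxon72, Taxon73, Taxon75, Taxon76, Taxon77.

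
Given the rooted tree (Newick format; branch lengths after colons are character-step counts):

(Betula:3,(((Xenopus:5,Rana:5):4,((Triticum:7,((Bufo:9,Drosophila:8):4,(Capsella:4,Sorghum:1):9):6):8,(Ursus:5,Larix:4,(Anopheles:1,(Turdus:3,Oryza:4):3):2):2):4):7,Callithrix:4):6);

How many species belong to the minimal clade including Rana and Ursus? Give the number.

The MRCA of Rana and Ursus is the node subtending ((Xenopus,Rana),((Triticum,((Bufo,Drosophila),(Capsella,Sorghum))),(Ursus,Larix,(Anopheles,(Turdus,Oryza))))).
That clade contains 12 terminal taxa: Anopheles, Bufo, Capsella, Drosophila, Larix, Oryza, Rana, Sorghum, Triticum, Turdus, Ursus, Xenopus.

12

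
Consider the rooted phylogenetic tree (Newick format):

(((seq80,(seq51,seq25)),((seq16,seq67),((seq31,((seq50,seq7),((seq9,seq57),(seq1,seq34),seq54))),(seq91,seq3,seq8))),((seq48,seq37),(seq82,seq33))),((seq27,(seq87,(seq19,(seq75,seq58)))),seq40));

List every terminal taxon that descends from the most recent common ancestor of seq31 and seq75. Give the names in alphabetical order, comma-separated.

seq1, seq16, seq19, seq25, seq27, seq3, seq31, seq33, seq34, seq37, seq40, seq48, seq50, seq51, seq54, seq57, seq58, seq67, seq7, seq75, seq8, seq80, seq82, seq87, seq9, seq91

Tracing seq31: it sits inside (seq31,((seq50,seq7),((seq9,seq57),(seq1,seq34),seq54))).
Tracing seq75: it sits inside (seq75,seq58).
The smallest clade enclosing both is the whole tree (their MRCA is the root), so the answer is all 26 tips in alphabetical order.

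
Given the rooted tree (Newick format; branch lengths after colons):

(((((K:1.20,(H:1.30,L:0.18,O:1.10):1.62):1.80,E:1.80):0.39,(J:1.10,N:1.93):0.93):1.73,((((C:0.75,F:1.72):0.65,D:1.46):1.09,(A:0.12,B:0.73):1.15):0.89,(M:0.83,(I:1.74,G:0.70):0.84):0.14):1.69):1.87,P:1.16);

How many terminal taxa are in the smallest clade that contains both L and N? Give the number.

The MRCA of L and N is the node subtending (((K,(H,L,O)),E),(J,N)).
That clade contains 7 terminal taxa: E, H, J, K, L, N, O.

7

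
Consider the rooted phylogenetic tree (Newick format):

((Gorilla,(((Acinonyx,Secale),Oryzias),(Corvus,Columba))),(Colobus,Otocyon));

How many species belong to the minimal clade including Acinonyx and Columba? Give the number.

5

The MRCA of Acinonyx and Columba is the node subtending (((Acinonyx,Secale),Oryzias),(Corvus,Columba)).
That clade contains 5 terminal taxa: Acinonyx, Columba, Corvus, Oryzias, Secale.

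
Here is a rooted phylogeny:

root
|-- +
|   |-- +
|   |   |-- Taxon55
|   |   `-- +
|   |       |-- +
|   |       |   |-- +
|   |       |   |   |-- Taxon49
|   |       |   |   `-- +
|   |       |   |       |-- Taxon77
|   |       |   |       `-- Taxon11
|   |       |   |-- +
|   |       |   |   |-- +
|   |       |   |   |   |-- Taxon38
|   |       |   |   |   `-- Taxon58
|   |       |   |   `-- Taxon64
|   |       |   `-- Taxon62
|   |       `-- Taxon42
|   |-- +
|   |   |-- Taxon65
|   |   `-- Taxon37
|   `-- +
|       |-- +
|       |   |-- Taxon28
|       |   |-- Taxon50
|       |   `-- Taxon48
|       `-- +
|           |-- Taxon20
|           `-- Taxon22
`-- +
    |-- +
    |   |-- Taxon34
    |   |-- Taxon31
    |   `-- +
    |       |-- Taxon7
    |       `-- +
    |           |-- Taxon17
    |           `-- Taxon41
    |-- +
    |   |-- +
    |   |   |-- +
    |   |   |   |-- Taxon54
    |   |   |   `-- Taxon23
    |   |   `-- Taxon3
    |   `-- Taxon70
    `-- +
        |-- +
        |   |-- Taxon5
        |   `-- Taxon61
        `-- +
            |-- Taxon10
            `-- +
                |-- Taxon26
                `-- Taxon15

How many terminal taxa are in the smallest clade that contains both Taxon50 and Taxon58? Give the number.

16

The MRCA of Taxon50 and Taxon58 is the node subtending ((Taxon55,(((Taxon49,(Taxon77,Taxon11)),((Taxon38,Taxon58),Taxon64),Taxon62),Taxon42)),(Taxon65,Taxon37),((Taxon28,Taxon50,Taxon48),(Taxon20,Taxon22))).
That clade contains 16 terminal taxa: Taxon11, Taxon20, Taxon22, Taxon28, Taxon37, Taxon38, Taxon42, Taxon48, Taxon49, Taxon50, Taxon55, Taxon58, Taxon62, Taxon64, Taxon65, Taxon77.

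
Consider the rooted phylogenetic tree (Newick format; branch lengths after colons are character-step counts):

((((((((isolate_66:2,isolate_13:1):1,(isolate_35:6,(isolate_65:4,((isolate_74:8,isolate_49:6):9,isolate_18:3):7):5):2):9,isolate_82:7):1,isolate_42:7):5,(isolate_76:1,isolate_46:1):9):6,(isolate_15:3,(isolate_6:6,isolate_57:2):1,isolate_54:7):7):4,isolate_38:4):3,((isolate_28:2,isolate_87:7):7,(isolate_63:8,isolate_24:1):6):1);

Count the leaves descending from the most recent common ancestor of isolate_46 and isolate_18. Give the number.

11

The MRCA of isolate_46 and isolate_18 is the node subtending (((((isolate_66,isolate_13),(isolate_35,(isolate_65,((isolate_74,isolate_49),isolate_18)))),isolate_82),isolate_42),(isolate_76,isolate_46)).
That clade contains 11 terminal taxa: isolate_13, isolate_18, isolate_35, isolate_42, isolate_46, isolate_49, isolate_65, isolate_66, isolate_74, isolate_76, isolate_82.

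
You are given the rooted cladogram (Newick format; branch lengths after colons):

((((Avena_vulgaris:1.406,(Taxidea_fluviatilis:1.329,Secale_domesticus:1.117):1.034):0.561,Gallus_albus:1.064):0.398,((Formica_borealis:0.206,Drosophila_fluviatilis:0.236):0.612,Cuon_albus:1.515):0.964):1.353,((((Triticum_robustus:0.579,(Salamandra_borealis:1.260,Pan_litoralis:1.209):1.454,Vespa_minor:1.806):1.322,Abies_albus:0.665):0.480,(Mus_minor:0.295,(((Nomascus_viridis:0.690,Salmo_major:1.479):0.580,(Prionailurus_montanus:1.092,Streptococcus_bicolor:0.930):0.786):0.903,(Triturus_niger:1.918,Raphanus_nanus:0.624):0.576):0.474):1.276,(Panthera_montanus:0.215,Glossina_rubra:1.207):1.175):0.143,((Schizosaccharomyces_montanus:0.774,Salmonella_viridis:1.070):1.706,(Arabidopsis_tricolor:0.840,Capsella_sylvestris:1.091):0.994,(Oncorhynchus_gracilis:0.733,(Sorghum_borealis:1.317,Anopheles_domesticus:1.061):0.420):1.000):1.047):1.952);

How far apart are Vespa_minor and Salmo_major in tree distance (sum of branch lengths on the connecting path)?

The path runs Vespa_minor → … → MRCA → … → Salmo_major; the MRCA is the node subtending (((Triticum_robustus,(Salamandra_borealis,Pan_litoralis),Vespa_minor),Abies_albus),(Mus_minor,(((Nomascus_viridis,Salmo_major),(Prionailurus_montanus,Streptococcus_bicolor)),(Triturus_niger,Raphanus_nanus))),(Panthera_montanus,Glossina_rubra)).
Branch lengths along that path: 1.806 + 1.322 + 0.480 + 1.276 + 0.474 + 0.903 + 0.580 + 1.479 = 8.320.

8.320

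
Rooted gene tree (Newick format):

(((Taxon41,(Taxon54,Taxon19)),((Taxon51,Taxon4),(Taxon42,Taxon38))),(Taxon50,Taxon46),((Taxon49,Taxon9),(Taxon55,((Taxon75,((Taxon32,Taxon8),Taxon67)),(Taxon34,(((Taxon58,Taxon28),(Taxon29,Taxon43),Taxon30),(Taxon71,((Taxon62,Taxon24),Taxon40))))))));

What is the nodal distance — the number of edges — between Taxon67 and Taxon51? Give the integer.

10

The MRCA of Taxon67 and Taxon51 is the root of the tree.
From Taxon67 up to that node: 6 branches. From Taxon51 up to the same node: 4 branches. Total: 6 + 4 = 10.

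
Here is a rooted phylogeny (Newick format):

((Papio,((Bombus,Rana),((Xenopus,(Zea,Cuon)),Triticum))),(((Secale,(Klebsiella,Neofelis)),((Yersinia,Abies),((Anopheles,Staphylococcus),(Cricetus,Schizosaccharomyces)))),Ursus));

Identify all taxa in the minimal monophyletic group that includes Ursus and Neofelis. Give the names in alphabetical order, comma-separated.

Abies, Anopheles, Cricetus, Klebsiella, Neofelis, Schizosaccharomyces, Secale, Staphylococcus, Ursus, Yersinia

Tracing Ursus: it sits inside (((Secale,(Klebsiella,Neofelis)),((Yersinia,Abies),((Anopheles,Staphylococcus),(Cricetus,Schizosaccharomyces)))),Ursus).
Tracing Neofelis: it sits inside (Klebsiella,Neofelis).
The smallest clade enclosing both is (((Secale,(Klebsiella,Neofelis)),((Yersinia,Abies),((Anopheles,Staphylococcus),(Cricetus,Schizosaccharomyces)))),Ursus); the answer is its 10 terminal taxa in alphabetical order.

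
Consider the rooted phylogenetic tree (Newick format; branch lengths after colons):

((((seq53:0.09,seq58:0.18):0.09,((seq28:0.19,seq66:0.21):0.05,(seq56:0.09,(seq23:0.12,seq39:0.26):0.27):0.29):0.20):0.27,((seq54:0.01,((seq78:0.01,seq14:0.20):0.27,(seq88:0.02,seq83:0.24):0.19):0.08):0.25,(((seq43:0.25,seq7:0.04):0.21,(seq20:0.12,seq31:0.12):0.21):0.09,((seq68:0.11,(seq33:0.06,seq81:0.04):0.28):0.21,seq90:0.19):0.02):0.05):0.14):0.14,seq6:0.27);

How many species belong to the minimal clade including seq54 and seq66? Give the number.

20

The MRCA of seq54 and seq66 is the node subtending (((seq53,seq58),((seq28,seq66),(seq56,(seq23,seq39)))),((seq54,((seq78,seq14),(seq88,seq83))),(((seq43,seq7),(seq20,seq31)),((seq68,(seq33,seq81)),seq90)))).
That clade contains 20 terminal taxa: seq14, seq20, seq23, seq28, seq31, seq33, seq39, seq43, seq53, seq54, seq56, seq58, seq66, seq68, seq7, seq78, seq81, seq83, seq88, seq90.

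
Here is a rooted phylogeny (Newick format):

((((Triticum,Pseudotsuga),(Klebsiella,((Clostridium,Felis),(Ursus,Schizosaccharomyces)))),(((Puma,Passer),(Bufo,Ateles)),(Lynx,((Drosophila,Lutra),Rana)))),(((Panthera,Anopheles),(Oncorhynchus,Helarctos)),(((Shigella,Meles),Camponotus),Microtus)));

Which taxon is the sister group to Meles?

Meles attaches to the tree at the node subtending (Shigella,Meles).
The other lineage descending from that same node — the sister group — is the single tip Shigella.

Shigella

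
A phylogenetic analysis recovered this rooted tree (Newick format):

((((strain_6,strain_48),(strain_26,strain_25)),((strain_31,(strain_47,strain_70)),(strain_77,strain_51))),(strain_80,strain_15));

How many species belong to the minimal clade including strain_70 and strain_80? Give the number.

The MRCA of strain_70 and strain_80 is the root, so the clade is the entire tree.
That clade contains 11 terminal taxa: strain_15, strain_25, strain_26, strain_31, strain_47, strain_48, strain_51, strain_6, strain_70, strain_77, strain_80.

11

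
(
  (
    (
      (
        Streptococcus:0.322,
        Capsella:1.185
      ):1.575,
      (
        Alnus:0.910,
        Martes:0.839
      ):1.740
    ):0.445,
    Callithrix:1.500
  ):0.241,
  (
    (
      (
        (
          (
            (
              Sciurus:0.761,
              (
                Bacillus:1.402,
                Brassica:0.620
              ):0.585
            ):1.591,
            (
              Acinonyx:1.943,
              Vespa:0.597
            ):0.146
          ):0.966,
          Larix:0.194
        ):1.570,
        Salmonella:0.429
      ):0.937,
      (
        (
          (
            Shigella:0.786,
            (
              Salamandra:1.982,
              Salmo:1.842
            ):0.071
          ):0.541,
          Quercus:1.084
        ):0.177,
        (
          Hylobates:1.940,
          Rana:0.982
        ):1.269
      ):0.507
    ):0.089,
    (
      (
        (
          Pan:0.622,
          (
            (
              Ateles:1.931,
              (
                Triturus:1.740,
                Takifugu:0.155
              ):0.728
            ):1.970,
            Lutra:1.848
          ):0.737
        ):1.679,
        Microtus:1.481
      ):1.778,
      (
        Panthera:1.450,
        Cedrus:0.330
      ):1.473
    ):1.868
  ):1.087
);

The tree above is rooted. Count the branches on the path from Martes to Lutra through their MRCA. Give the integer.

The MRCA of Martes and Lutra is the root of the tree.
From Martes up to that node: 4 branches. From Lutra up to the same node: 6 branches. Total: 4 + 6 = 10.

10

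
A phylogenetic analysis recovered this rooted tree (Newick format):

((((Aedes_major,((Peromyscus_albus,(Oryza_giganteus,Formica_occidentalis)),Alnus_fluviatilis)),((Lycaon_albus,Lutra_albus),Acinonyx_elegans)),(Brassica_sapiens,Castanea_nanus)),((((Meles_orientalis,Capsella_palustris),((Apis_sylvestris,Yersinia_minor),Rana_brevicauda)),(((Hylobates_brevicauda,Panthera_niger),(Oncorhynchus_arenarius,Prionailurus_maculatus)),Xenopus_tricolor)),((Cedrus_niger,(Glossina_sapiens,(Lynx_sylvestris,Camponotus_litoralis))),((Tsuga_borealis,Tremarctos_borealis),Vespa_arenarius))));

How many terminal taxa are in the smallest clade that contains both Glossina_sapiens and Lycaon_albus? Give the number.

27

The MRCA of Glossina_sapiens and Lycaon_albus is the root, so the clade is the entire tree.
That clade contains 27 terminal taxa: Acinonyx_elegans, Aedes_major, Alnus_fluviatilis, Apis_sylvestris, Brassica_sapiens, Camponotus_litoralis, Capsella_palustris, Castanea_nanus, Cedrus_niger, Formica_occidentalis, Glossina_sapiens, Hylobates_brevicauda, Lutra_albus, Lycaon_albus, Lynx_sylvestris, Meles_orientalis, Oncorhynchus_arenarius, Oryza_giganteus, Panthera_niger, Peromyscus_albus, Prionailurus_maculatus, Rana_brevicauda, Tremarctos_borealis, Tsuga_borealis, Vespa_arenarius, Xenopus_tricolor, Yersinia_minor.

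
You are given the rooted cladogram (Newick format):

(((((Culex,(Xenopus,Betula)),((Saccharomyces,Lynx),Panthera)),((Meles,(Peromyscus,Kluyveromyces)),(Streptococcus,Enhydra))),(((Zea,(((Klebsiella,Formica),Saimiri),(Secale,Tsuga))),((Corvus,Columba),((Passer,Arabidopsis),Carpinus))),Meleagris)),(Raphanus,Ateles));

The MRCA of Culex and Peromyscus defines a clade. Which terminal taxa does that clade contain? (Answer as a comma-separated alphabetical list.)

Tracing Culex: it sits inside (Culex,(Xenopus,Betula)).
Tracing Peromyscus: it sits inside (Peromyscus,Kluyveromyces).
The smallest clade enclosing both is (((Culex,(Xenopus,Betula)),((Saccharomyces,Lynx),Panthera)),((Meles,(Peromyscus,Kluyveromyces)),(Streptococcus,Enhydra))); the answer is its 11 terminal taxa in alphabetical order.

Betula, Culex, Enhydra, Kluyveromyces, Lynx, Meles, Panthera, Peromyscus, Saccharomyces, Streptococcus, Xenopus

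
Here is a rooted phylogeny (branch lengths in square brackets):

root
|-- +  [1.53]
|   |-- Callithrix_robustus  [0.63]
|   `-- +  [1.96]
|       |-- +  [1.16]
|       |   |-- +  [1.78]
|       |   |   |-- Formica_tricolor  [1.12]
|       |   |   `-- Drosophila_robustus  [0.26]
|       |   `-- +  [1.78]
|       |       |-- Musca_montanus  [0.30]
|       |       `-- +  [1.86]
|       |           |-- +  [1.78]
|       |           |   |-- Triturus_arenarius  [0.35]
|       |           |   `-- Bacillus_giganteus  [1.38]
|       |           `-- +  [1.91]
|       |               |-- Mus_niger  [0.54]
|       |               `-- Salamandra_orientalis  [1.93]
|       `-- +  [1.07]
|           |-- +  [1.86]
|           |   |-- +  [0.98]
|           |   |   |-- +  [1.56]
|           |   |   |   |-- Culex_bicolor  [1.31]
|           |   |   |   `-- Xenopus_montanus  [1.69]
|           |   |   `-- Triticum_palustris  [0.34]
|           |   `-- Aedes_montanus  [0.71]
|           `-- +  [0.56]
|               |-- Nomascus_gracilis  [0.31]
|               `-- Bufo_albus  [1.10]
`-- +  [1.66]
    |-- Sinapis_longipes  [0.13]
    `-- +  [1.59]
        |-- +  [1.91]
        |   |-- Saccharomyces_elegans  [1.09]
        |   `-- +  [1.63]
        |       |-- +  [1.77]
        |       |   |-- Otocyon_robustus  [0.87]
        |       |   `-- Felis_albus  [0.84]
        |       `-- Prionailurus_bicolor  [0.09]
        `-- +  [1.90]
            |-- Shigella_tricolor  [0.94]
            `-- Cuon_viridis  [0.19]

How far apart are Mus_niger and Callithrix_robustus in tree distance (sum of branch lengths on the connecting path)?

9.84

The path runs Mus_niger → … → MRCA → … → Callithrix_robustus; the MRCA is the node subtending (Callithrix_robustus,(((Formica_tricolor,Drosophila_robustus),(Musca_montanus,((Triturus_arenarius,Bacillus_giganteus),(Mus_niger,Salamandra_orientalis)))),((((Culex_bicolor,Xenopus_montanus),Triticum_palustris),Aedes_montanus),(Nomascus_gracilis,Bufo_albus)))).
Branch lengths along that path: 0.54 + 1.91 + 1.86 + 1.78 + 1.16 + 1.96 + 0.63 = 9.84.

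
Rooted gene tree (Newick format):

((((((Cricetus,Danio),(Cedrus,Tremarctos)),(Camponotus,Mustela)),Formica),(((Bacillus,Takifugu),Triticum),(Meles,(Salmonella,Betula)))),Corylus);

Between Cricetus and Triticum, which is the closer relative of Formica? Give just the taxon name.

Cricetus

The MRCA of Formica and Cricetus subtends ((((Cricetus,Danio),(Cedrus,Tremarctos)),(Camponotus,Mustela)),Formica) (7 taxa).
The MRCA of Formica and Triticum subtends (((((Cricetus,Danio),(Cedrus,Tremarctos)),(Camponotus,Mustela)),Formica),(((Bacillus,Takifugu),Triticum),(Meles,(Salmonella,Betula)))) (13 taxa).
The first is nested inside the second, so Formica shares a more recent common ancestor with Cricetus.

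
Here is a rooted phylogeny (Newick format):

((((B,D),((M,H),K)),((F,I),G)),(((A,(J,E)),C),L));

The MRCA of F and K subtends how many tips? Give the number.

8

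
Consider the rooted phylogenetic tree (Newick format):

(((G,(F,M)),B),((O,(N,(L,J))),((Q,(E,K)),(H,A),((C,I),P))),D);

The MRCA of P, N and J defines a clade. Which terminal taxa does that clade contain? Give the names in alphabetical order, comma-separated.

Tracing P: it sits inside ((C,I),P).
Tracing N: it sits inside (N,(L,J)).
Tracing J: it sits inside (L,J).
The smallest clade enclosing all 3 is ((O,(N,(L,J))),((Q,(E,K)),(H,A),((C,I),P))); the answer is its 12 terminal taxa in alphabetical order.

A, C, E, H, I, J, K, L, N, O, P, Q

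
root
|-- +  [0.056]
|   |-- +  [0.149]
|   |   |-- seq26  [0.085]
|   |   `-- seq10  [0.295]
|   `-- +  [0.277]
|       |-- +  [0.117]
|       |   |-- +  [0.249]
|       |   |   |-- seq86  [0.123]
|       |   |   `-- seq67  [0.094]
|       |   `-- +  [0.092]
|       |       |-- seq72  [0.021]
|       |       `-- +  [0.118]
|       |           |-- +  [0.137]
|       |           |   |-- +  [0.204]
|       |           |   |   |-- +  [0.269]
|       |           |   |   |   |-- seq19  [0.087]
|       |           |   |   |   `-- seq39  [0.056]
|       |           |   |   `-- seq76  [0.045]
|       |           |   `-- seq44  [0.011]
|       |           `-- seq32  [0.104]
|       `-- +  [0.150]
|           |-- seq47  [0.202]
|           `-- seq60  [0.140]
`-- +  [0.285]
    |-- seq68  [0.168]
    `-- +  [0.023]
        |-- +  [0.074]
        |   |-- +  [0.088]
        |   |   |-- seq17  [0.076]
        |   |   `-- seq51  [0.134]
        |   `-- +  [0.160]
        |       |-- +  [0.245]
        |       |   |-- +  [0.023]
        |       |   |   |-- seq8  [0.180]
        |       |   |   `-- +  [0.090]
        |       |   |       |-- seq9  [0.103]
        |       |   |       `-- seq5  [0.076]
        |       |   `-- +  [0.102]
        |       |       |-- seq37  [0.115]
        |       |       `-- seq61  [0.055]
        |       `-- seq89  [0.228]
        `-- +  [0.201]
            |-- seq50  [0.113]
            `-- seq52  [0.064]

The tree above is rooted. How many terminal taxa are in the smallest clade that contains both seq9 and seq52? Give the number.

10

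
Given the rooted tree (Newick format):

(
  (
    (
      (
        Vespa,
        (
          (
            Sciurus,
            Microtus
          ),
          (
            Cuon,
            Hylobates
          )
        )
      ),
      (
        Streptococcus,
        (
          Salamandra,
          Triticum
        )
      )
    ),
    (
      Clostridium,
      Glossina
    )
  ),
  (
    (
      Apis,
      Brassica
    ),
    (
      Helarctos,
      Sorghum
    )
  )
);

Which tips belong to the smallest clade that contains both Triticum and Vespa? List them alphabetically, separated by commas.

Tracing Triticum: it sits inside (Salamandra,Triticum).
Tracing Vespa: it sits inside (Vespa,((Sciurus,Microtus),(Cuon,Hylobates))).
The smallest clade enclosing both is ((Vespa,((Sciurus,Microtus),(Cuon,Hylobates))),(Streptococcus,(Salamandra,Triticum))); the answer is its 8 terminal taxa in alphabetical order.

Cuon, Hylobates, Microtus, Salamandra, Sciurus, Streptococcus, Triticum, Vespa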